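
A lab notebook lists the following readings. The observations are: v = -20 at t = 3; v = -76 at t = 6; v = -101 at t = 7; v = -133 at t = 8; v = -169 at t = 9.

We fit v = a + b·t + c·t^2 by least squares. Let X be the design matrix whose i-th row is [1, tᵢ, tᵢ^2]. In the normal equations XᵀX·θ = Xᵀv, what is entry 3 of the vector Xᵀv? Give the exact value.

Entry 3 ↔ basis t^2, so (Xᵀv)_{3} = Σᵢ (t^2)·vᵢ = (9)·(-20) + (36)·(-76) + (49)·(-101) + (64)·(-133) + (81)·(-169) = -30066.

-30066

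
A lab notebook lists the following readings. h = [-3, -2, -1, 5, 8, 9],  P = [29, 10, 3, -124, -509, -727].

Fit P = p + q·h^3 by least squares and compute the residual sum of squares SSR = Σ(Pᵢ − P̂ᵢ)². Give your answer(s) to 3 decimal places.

SSR = 1.709

The normal equations are: 6·p + 1330·q = -1318;  1330·p + 810004·q = -806957.
(Σ1 = 6, Σh^3 = 1330, Σh^3·h^3 = 810004, ΣP = -1318, Σh^3·P = -806957.)
Eliminating q: 810004·(row 1) − 1330·(row 2) gives 3091124·p = 810004·(-1318) − 1330·(-806957) = 5667538, so p = 2833769/1545562.
Then q = ((-806957) − 1330·(2833769/1545562))/810004 = -1544401/1545562.
Residuals: 144351/772781, 266643/1545562, 129258/772781, -716666/772781, 1208485/1545562, -294507/772781; SSR = 2641817/1545562.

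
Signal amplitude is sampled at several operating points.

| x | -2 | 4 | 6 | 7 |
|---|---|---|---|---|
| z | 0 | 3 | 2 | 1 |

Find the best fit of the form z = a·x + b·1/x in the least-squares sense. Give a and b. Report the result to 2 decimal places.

Setting ∂/∂a … = 0 gives: 105·a + 4·b = 31;  4·a + (2545/7056)·b = 103/84.
det = 105·(2545/7056) − 4² = 7349/336.
a = (31·(2545/7056) − 4·(103/84))/(7349/336) = 44287/154329; b = (105·(103/84) − 4·31)/(7349/336) = 1596/7349.

a = 0.29, b = 0.22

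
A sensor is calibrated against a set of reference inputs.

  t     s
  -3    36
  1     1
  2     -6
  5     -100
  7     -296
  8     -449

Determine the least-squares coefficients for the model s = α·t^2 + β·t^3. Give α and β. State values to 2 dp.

α = 0.97, β = -1.00

Forming AᵀA = [[7220, 52490]; [52490, 396212]] and Aᵀs = [-45439, -344935]ᵀ gives AᵀA·[α, β]ᵀ = Aᵀs.
Determinant 7220·396212 − 52490² = 105450540.
α = ((-45439)·396212 − 52490·(-344935))/105450540 = 17026847/17575090; β = (7220·(-344935) − 52490·(-45439))/105450540 = -3511253/3515018.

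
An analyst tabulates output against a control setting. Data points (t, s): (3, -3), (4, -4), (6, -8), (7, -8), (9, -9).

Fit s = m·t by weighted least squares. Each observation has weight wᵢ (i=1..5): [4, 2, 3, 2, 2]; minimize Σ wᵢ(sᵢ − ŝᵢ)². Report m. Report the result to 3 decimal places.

m = -1.115

With design matrix A, AᵀWA = [[436]] and AᵀWs = [-486]ᵀ.
Hence m = -486 / 436 ≈ -1.11468.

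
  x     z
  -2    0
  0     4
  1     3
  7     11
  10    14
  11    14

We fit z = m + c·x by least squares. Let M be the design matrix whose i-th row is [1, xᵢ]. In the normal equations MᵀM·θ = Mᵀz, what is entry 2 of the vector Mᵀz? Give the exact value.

Entry 2 ↔ basis x, so (Mᵀz)_{2} = Σᵢ (x)·zᵢ = (-2)·(0) + (0)·(4) + (1)·(3) + (7)·(11) + (10)·(14) + (11)·(14) = 374.

374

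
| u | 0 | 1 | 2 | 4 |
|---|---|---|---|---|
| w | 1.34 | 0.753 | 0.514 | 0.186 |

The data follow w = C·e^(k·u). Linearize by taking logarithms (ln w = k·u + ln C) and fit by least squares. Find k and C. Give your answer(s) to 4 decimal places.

Linearized form: ln w = k·u + ln C. From the 4 transformed points,
Over the data: Σu = 7.0000, Σ(u)² = 21.0000, Σln w = -2.3386, Σu·ln w = -8.3428.
Normal system: [[21.0000, 7.0000]; [7.0000, 4]]·[k, ln C]ᵀ = [-8.3428, -2.3386]ᵀ.
Solving (det = 35.0000): k = -0.48575, ln C = 0.26542, so C = exp(0.26542) = 1.30398.

k = -0.4857, C = 1.3040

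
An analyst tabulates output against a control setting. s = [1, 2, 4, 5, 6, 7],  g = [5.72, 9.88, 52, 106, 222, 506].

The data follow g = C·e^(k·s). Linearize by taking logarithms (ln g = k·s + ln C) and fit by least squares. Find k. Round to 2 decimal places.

k = 0.76

Linearized form: ln g = k·s + ln C. From the 6 transformed points,
XᵀX = [[131.0000, 25.0000]; [25.0000, 6]], rhs = [121.4490, 24.2784]ᵀ  (here Σs = 25.0000, Σ(s)² = 131.0000, Σln g = 24.2784, Σs·ln g = 121.4490).
Slope k = (n·Σs·ln g − Σs·Σln g)/(n·Σ(s)² − (Σs)²) = (6·121.4490 − 25.0000·24.2784)/161.0000 = 0.75611; ln C = (Σln g − k·Σs)/n = 0.89592.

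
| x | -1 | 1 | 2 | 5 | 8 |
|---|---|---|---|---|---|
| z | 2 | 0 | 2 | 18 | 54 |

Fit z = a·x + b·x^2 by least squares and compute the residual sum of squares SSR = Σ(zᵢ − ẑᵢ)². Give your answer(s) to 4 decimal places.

Forming MᵀM = [[95, 645]; [645, 4739]] and Mᵀz = [524, 3916]ᵀ gives MᵀM·[a, b]ᵀ = Mᵀz.
Determinant 95·4739 − 645² = 34180.
a = (524·4739 − 645·3916)/34180 = -10646/8545; b = (95·3916 − 645·524)/34180 = 1702/1709.
Residuals: -2066/8545, 2136/8545, 4342/8545, -1142/1709, 1958/8545; SSR = 7504/8545.

SSR = 0.8782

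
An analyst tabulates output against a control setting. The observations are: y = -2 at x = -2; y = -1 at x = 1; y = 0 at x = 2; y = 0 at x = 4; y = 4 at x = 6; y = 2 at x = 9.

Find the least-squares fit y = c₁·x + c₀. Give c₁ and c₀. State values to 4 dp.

Compute the Gram sums: Σx·x = 142, Σx = 20, Σ1 = 6.
And Σx·y = 45, Σy = 3.
Normal equations: [[142, 20]; [20, 6]]·[c₁, c₀]ᵀ = [45, 3]ᵀ.
Determinant 142·6 − 20² = 452.
c₁ = (45·6 − 20·3)/452 = 105/226; c₀ = (142·3 − 20·45)/452 = -237/226.

c₁ = 0.4646, c₀ = -1.0487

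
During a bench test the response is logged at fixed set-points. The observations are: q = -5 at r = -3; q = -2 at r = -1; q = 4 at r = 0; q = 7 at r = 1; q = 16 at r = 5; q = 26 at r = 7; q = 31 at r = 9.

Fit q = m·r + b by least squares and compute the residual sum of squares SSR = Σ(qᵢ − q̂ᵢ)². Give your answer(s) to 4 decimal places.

SSR = 14.9129

With design matrix A, AᵀA = [[166, 18]; [18, 7]] and Aᵀq = [565, 77]ᵀ.
Eliminating b: 7·(row 1) − 18·(row 2) gives 838·m = 7·565 − 18·77 = 2569, so m = 2569/838.
Then b = (77 − 18·(2569/838))/7 = 1306/419.
Residuals: 905/838, -1719/838, 370/419, 685/838, -2049/838, 1193/838, 245/838; SSR = 12497/838.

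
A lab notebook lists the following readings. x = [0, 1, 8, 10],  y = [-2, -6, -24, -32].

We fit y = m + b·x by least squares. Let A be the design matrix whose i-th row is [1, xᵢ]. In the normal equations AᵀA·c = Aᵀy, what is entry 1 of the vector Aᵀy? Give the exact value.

Entry 1 ↔ basis 1, so (Aᵀy)_{1} = Σᵢ yᵢ = (1)·(-2) + (1)·(-6) + (1)·(-24) + (1)·(-32) = -64.

-64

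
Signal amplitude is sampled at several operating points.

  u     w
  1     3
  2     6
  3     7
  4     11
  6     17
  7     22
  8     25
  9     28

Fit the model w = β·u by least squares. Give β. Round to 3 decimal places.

β = 3.031

The normal system XᵀX·[β]ᵀ = Xᵀw is [[260]]·[β]ᵀ = [788]ᵀ.
Hence β = 788 / 260 ≈ 3.03077.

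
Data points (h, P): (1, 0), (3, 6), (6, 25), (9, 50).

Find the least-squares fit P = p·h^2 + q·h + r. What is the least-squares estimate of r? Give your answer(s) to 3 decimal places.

With design matrix A, AᵀA = [[7939, 973, 127]; [973, 127, 19]; [127, 19, 4]] and AᵀP = [5004, 618, 81]ᵀ.
Solving the 3×3 system (Gaussian elimination) gives p = 349/762, q = 1325/762, r = -324/127.

r = -2.551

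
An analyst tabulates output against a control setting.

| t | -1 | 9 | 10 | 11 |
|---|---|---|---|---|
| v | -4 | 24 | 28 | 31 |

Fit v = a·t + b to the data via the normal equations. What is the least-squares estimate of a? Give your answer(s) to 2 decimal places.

The normal system MᵀM·[a, b]ᵀ = Mᵀv is [[303, 29]; [29, 4]]·[a, b]ᵀ = [841, 79]ᵀ.
Eliminating b: 4·(row 1) − 29·(row 2) gives 371·a = 4·841 − 29·79 = 1073, so a = 1073/371.
Then b = (79 − 29·(1073/371))/4 = -452/371.

a = 2.89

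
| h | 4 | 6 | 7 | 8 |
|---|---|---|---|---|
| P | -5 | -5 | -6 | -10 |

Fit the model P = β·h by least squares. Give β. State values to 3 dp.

β = -1.042

Compute the Gram sums: Σh·h = 165.
And Σh·P = -172.
So XᵀX·[β]ᵀ = XᵀP: [[165]]·[β]ᵀ = [-172]ᵀ.
Hence β = -172 / 165 ≈ -1.04242.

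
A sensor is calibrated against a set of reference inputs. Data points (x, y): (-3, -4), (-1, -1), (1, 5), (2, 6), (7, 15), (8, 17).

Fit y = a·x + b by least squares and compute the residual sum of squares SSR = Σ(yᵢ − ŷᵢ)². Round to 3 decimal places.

Forming MᵀM = [[128, 14]; [14, 6]] and Mᵀy = [271, 38]ᵀ gives MᵀM·[a, b]ᵀ = Mᵀy.
Determinant 128·6 − 14² = 572.
a = (271·6 − 14·38)/572 = 547/286; b = (128·38 − 14·271)/572 = 535/286.
Residuals: -19/143, -137/143, 174/143, 87/286, -37/143, -49/286; SSR = 745/286.

SSR = 2.605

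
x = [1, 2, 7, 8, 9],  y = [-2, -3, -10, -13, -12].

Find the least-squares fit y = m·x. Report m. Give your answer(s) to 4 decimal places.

m = -1.4573

MᵀM·[m]ᵀ = Mᵀy reads: 199·m = -290.
(Σx·x = 199, Σx·y = -290.)
Hence m = -290 / 199 ≈ -1.45729.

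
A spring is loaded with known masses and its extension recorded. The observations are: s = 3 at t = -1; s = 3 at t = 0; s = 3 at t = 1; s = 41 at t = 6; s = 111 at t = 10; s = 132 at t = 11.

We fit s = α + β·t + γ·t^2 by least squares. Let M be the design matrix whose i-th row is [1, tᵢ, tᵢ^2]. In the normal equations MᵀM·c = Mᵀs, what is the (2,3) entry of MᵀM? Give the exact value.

2547

Row 2 ↔ basis t, column 3 ↔ basis t^2, so (MᵀM)_{2,3} = Σᵢ (t)·(t^2) = (-1)·(1) + (0)·(0) + (1)·(1) + (6)·(36) + (10)·(100) + (11)·(121) = 2547.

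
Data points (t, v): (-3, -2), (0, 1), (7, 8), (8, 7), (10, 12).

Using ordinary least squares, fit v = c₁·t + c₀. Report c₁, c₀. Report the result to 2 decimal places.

c₁ = 0.99, c₀ = 0.86

Compute the Gram sums: Σt·t = 222, Σt = 22, Σ1 = 5.
Moment sums: Σt·v = 238, Σv = 26.
det = 222·5 − 22² = 626.
c₁ = (238·5 − 22·26)/626 = 309/313; c₀ = (222·26 − 22·238)/626 = 268/313.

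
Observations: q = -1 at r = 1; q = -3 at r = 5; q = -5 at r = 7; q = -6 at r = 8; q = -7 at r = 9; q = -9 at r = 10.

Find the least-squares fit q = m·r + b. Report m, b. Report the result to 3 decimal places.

m = -0.850, b = 0.500

With design matrix M, MᵀM = [[320, 40]; [40, 6]] and Mᵀq = [-252, -31]ᵀ.
Eliminating b: 6·(row 1) − 40·(row 2) gives 320·m = 6·(-252) − 40·(-31) = -272, so m = -17/20.
Then b = ((-31) − 40·(-17/20))/6 = 1/2.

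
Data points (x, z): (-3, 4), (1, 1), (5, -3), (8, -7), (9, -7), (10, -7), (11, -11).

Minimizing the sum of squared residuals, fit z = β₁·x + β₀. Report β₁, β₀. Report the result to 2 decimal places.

β₁ = -1.00, β₀ = 1.55

Normal-equation sums: Σx·x = 401, Σx = 41, Σ1 = 7.
Right-hand side: Σx·z = -336, Σz = -30.
So MᵀM·[β₁, β₀]ᵀ = Mᵀz: [[401, 41]; [41, 7]]·[β₁, β₀]ᵀ = [-336, -30]ᵀ.
Determinant 401·7 − 41² = 1126.
β₁ = ((-336)·7 − 41·(-30))/1126 = -561/563; β₀ = (401·(-30) − 41·(-336))/1126 = 873/563.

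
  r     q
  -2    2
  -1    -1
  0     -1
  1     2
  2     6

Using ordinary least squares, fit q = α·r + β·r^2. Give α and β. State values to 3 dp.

α = 1.100, β = 0.971

Setting ∂/∂α … = 0 gives: 10·α + 0·β = 11;  0·α + 34·β = 33.
det = 10·34 − 0² = 340.
α = (11·34 − 0·33)/340 = 11/10; β = (10·33 − 0·11)/340 = 33/34.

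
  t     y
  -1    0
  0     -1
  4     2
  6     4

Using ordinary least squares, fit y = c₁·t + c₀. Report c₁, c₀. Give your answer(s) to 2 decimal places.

c₁ = 0.63, c₀ = -0.18

Forming XᵀX = [[53, 9]; [9, 4]] and Xᵀy = [32, 5]ᵀ gives XᵀX·[c₁, c₀]ᵀ = Xᵀy.
Eliminating c₀: 4·(row 1) − 9·(row 2) gives 131·c₁ = 4·32 − 9·5 = 83, so c₁ = 83/131.
Then c₀ = (5 − 9·(83/131))/4 = -23/131.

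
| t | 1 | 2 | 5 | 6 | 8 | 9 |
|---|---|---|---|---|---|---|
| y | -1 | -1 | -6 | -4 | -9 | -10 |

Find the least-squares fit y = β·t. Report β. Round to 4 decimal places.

From the data, Σt·t = 211.
Moment sums: Σt·y = -219.
Normal equations: [[211]]·[β]ᵀ = [-219]ᵀ.
β = (-219)/211 = -1.03791.

β = -1.0379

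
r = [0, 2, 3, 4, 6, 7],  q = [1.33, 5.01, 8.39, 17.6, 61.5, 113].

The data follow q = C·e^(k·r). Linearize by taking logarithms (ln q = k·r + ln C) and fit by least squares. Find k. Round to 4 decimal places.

k = 0.6353

Linearized form: ln q = k·r + ln C. From the 6 transformed points,
Σr = 22.0000, Σ(r)² = 114.0000, Σln q = 15.7380, Σr·ln q = 78.8815.
Equations: 114.0000·k + 22.0000·ln C = 78.8815;  22.0000·k + 6·ln C = 15.7380.
Slope k = (n·Σr·ln q − Σr·Σln q)/(n·Σ(r)² − (Σr)²) = (6·78.8815 − 22.0000·15.7380)/200.0000 = 0.63527; ln C = (Σln q − k·Σr)/n = 0.29368.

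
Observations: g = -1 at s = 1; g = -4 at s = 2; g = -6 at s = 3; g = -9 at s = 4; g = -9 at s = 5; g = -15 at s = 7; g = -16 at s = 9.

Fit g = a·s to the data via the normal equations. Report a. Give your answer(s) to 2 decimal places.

a = -1.93

Entries of XᵀX: Σs·s = 185.
For Xᵀg: Σs·g = -357.
Hence a = -357 / 185 ≈ -1.92973.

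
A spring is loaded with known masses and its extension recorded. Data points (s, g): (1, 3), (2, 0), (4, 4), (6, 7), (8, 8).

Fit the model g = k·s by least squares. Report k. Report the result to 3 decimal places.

k = 1.033

Sums needed: Σs·s = 121.
And Σs·g = 125.
So AᵀA·[k]ᵀ = Aᵀg: [[121]]·[k]ᵀ = [125]ᵀ.
Hence k = 125 / 121 ≈ 1.03306.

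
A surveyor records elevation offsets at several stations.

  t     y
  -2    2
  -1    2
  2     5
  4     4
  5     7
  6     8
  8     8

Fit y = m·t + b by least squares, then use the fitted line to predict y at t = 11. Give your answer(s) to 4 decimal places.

With design matrix X, XᵀX = [[150, 22]; [22, 7]] and Xᵀy = [167, 36]ᵀ.
Eliminating b: 7·(row 1) − 22·(row 2) gives 566·m = 7·167 − 22·36 = 377, so m = 377/566.
Then b = (36 − 22·(377/566))/7 = 863/283.
At t = 11: ŷ = (377/566)·(11) + (863/283)·(1) = 5873/566.

ŷ = 10.3763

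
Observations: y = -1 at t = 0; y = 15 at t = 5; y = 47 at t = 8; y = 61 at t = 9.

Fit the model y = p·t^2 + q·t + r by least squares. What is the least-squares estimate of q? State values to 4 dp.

q = -1.3932

Sums needed: Σt^2·t^2 = 11282, Σt^2·t = 1366, Σt^2 = 170, Σt·t = 170, Σt = 22, Σ1 = 4.
And Σt^2·y = 8324, Σt·y = 1000, Σy = 122.
Solving the 3×3 system (Gaussian elimination) gives p = 1001/1086, q = -1513/1086, r = -183/181.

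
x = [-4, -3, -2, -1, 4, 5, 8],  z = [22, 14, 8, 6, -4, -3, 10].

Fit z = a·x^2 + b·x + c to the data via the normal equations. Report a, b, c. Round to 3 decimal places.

The normal equations are: 5331·a + 601·b + 135·c = 1017;  601·a + 135·b + 7·c = -103;  135·a + 7·b + 7·c = 53.
(Σx^2·x^2 = 5331, Σx^2·x = 601, Σx^2 = 135, Σx·x = 135, Σx = 7, Σ1 = 7, Σx^2·z = 1017, Σx·z = -103, Σz = 53.)
Inverting the 3×3 Gram matrix, [a, b, c]ᵀ = [126066/230921, -740394/230921, 57523/230921]ᵀ.

a = 0.546, b = -3.206, c = 0.249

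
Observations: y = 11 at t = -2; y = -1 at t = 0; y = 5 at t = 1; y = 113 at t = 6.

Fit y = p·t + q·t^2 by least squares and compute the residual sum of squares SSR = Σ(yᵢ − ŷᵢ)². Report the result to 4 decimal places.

SSR = 2.7163

From the data, Σt·t = 41, Σt·t^2 = 209, Σt^2·t^2 = 1313.
For Mᵀy: Σt·y = 661, Σt^2·y = 4117.
Eliminating q: 1313·(row 1) − 209·(row 2) gives 10152·p = 1313·661 − 209·4117 = 7440, so p = 310/423.
Then q = (4117 − 209·(310/423))/1313 = 1277/423.
Residuals: 55/141, -1, 176/141, -11/141; SSR = 383/141.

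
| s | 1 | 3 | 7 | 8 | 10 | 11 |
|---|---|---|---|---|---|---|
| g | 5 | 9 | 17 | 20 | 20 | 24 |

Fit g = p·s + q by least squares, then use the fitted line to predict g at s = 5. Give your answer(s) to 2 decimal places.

ĝ = 12.78

Setting ∂/∂p … = 0 gives: 344·p + 40·q = 775;  40·p + 6·q = 95.
(Σs·s = 344, Σs = 40, Σ1 = 6, Σs·g = 775, Σg = 95.)
det = 344·6 − 40² = 464.
p = (775·6 − 40·95)/464 = 425/232; q = (344·95 − 40·775)/464 = 105/29.
At s = 5: ĝ = (425/232)·(5) + (105/29)·(1) = 2965/232.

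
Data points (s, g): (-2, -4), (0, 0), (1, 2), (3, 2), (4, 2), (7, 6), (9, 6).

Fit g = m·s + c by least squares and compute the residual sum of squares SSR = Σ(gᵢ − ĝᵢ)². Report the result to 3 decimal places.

Normal-equation sums: Σs·s = 160, Σs = 22, Σ1 = 7.
And Σs·g = 120, Σg = 14.
Normal equations: [[160, 22]; [22, 7]]·[m, c]ᵀ = [120, 14]ᵀ.
Δ = 160·7 − 22² = 636.
m = (120·7 − 22·14)/636 = 133/159; c = (160·14 − 22·120)/636 = -100/159.
Residuals: -90/53, 100/159, 95/53, 19/159, -38/53, 41/53, -143/159; SSR = 1340/159.

SSR = 8.428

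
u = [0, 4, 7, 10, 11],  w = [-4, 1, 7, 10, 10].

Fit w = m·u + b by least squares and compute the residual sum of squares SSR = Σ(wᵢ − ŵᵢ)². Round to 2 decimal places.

The normal equations are: 286·m + 32·b = 263;  32·m + 5·b = 24.
(Σu·u = 286, Σu = 32, Σ1 = 5, Σu·w = 263, Σw = 24.)
det = 286·5 − 32² = 406.
m = (263·5 − 32·24)/406 = 547/406; b = (286·24 − 32·263)/406 = -776/203.
Residuals: -36/203, -115/203, 565/406, 71/203, -405/406; SSR = 1383/406.

SSR = 3.41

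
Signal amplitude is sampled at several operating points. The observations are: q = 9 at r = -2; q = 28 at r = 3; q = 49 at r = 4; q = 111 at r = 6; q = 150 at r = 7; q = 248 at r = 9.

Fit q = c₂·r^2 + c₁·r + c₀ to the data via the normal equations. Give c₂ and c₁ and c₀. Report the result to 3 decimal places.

c₂ = 2.999, c₁ = 0.715, c₀ = -1.514

The normal system MᵀM·[c₂, c₁, c₀]ᵀ = Mᵀq is [[10611, 1371, 195]; [1371, 195, 27]; [195, 27, 6]]·[c₂, c₁, c₀]ᵀ = [32506, 4210, 595]ᵀ.
Inverting the 3×3 Gram matrix, [c₂, c₁, c₀]ᵀ = [2519/840, 601/840, -53/35]ᵀ.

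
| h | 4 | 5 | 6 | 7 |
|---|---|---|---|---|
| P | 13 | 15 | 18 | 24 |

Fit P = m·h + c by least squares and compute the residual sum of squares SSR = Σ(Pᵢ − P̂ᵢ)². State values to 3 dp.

SSR = 4.200

Setting ∂/∂m … = 0 gives: 126·m + 22·c = 403;  22·m + 4·c = 70.
(Σh·h = 126, Σh = 22, Σ1 = 4, Σh·P = 403, ΣP = 70.)
Eliminating c: 4·(row 1) − 22·(row 2) gives 20·m = 4·403 − 22·70 = 72, so m = 18/5.
Then c = (70 − 22·(18/5))/4 = -23/10.
Residuals: 9/10, -7/10, -13/10, 11/10; SSR = 21/5.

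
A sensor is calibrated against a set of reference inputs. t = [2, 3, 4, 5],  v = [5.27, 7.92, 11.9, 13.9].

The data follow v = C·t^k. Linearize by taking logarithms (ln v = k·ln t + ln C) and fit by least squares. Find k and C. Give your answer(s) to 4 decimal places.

Let Y = ln v. Fitting Y = k·ln t + ln C by least squares:
Σln t = 4.7875, Σ(ln t)² = 6.1995, Σln v = 8.8398, Σln t·ln v = 11.0946.
Equations: 6.1995·k + 4.7875·ln C = 11.0946;  4.7875·k + 4·ln C = 8.8398.
Solving (det = 1.8779): k = 1.09564, ln C = 0.89862, so C = exp(0.89862) = 2.45621.

k = 1.0956, C = 2.4562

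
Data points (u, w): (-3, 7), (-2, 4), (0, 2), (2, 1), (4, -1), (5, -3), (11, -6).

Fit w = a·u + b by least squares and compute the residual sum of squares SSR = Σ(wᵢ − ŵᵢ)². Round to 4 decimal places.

From the data, Σu·u = 179, Σu = 17, Σ1 = 7.
For Aᵀw: Σu·w = -112, Σw = 4.
Determinant 179·7 − 17² = 964.
a = ((-112)·7 − 17·4)/964 = -213/241; b = (179·4 − 17·(-112))/964 = 655/241.
Residuals: 393/241, -117/241, -173/241, 12/241, -44/241, -313/241, 242/241; SSR = 1480/241.

SSR = 6.1411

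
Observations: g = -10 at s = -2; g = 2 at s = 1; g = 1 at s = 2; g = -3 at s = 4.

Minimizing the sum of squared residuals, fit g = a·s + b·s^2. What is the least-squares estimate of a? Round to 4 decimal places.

The normal system MᵀM·[a, b]ᵀ = Mᵀg is [[25, 65]; [65, 289]]·[a, b]ᵀ = [12, -82]ᵀ.
Δ = 25·289 − 65² = 3000.
a = (12·289 − 65·(-82))/3000 = 4399/1500; b = (25·(-82) − 65·12)/3000 = -283/300.

a = 2.9327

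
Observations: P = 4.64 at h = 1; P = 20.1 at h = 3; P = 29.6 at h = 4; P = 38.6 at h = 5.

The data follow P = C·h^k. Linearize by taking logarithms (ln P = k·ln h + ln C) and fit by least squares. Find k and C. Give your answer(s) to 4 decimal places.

With ln Pᵢ as the transformed response and ln hᵢ as the regressor:
Sums: Σln h = 4.0943, Σ(ln h)² = 5.7191, Σln P = 11.5765, Σln h·ln P = 13.8728.
Normal system: [[5.7191, 4.0943]; [4.0943, 4]]·[k, ln C]ᵀ = [13.8728, 11.5765]ᵀ.
Δ = 5.7191·4 − (4.0943)² = 6.1125; k = (13.8728·4 − 4.0943·11.5765)/6.1125 = 1.32400, ln C = (5.7191·11.5765 − 4.0943·13.8728)/6.1125 = 1.53888, so C = exp(1.53888) = 4.65939.

k = 1.3240, C = 4.6594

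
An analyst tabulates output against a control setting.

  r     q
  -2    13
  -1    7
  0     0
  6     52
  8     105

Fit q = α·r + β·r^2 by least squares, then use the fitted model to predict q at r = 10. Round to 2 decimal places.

Normal-equation sums: Σr·r = 105, Σr·r^2 = 719, Σr^2·r^2 = 5409.
Moment sums: Σr·q = 1119, Σr^2·q = 8651.
Normal equations: [[105, 719]; [719, 5409]]·[α, β]ᵀ = [1119, 8651]ᵀ.
det = 105·5409 − 719² = 50984.
α = (1119·5409 − 719·8651)/50984 = -83699/25492; β = (105·8651 − 719·1119)/50984 = 51897/25492.
At r = 10: q̂ = (-83699/25492)·(10) + (51897/25492)·(100) = 2176355/12746.

q̂ = 170.75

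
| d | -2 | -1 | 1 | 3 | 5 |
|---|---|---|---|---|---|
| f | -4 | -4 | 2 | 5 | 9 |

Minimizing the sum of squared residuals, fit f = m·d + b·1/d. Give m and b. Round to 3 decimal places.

m = 1.694, b = 1.248

MᵀM·[m, b]ᵀ = Mᵀf reads: 40·m + 5·b = 74;  5·m + (2161/900)·b = 172/15.
(Σd·d = 40, Σd·1/d = 5, Σ1/d·1/d = 2161/900, Σd·f = 74, Σ1/d·f = 172/15.)
Determinant 40·(2161/900) − 5² = 3197/45.
m = (74·(2161/900) − 5·(172/15))/(3197/45) = 54157/31970; b = (40·(172/15) − 5·74)/(3197/45) = 3990/3197.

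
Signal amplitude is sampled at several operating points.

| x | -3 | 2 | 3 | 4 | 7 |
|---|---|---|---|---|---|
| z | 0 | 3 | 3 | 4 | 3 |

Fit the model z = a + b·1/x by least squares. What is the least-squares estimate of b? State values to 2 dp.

b = 4.06

Entries of MᵀM: Σ1 = 5, Σ1/x = 25/28, Σ1/x·1/x = 3917/7056.
Moment sums: Σz = 13, Σ1/x·z = 55/14.
So MᵀM·[a, b]ᵀ = Mᵀz: [[5, 25/28]; [25/28, 3917/7056]]·[a, b]ᵀ = [13, 55/14]ᵀ.
Δ = 5·(3917/7056) − (25/28)² = 1745/882.
a = (13·(3917/7056) − (25/28)·(55/14))/(1745/882) = 26171/13960; b = (5·(55/14) − (25/28)·13)/(1745/882) = 2835/698.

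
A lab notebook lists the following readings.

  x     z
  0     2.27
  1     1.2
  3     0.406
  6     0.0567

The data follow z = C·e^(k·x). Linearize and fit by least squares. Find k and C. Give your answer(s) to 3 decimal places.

Let Y = ln z. Fitting Y = k·x + ln C by least squares:
AᵀA = [[46.0000, 10.0000]; [10.0000, 4]], rhs = [-19.7418, -2.7693]ᵀ  (here Σx = 10.0000, Σ(x)² = 46.0000, Σln z = -2.7693, Σx·ln z = -19.7418).
Solving (det = 84.0000): k = -0.61041, ln C = 0.83370, so C = exp(0.83370) = 2.30182.

k = -0.610, C = 2.302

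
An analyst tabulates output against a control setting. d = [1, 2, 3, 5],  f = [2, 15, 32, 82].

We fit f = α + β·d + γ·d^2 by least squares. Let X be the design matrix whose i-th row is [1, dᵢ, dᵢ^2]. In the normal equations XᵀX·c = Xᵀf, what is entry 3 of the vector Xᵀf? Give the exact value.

2400

Entry 3 ↔ basis d^2, so (Xᵀf)_{3} = Σᵢ (d^2)·fᵢ = (1)·(2) + (4)·(15) + (9)·(32) + (25)·(82) = 2400.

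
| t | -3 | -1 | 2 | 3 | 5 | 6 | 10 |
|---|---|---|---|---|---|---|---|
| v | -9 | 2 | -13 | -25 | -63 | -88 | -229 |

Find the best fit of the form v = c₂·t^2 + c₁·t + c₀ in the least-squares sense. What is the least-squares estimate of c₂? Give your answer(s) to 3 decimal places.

From the data, Σt^2·t^2 = 12100, Σt^2·t = 1348, Σt^2 = 184, Σt·t = 184, Σt = 22, Σ1 = 7.
And Σt^2·v = -27999, Σt·v = -3209, Σv = -425.
Solving the 3×3 system (Gaussian elimination) gives c₂ = -143171/70524, c₁ = -95383/35262, c₀ = 20272/17631.

c₂ = -2.030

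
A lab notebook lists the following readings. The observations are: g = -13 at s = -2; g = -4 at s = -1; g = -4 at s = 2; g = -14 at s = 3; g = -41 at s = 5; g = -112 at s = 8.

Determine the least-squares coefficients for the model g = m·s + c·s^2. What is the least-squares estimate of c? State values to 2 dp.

c = -1.99

MᵀM·[m, c]ᵀ = Mᵀg reads: 107·m + 663·c = -1121;  663·m + 4835·c = -8391.
(Σs·s = 107, Σs·s^2 = 663, Σs^2·s^2 = 4835, Σs·g = -1121, Σs^2·g = -8391.)
Eliminating c: 4835·(row 1) − 663·(row 2) gives 77776·m = 4835·(-1121) − 663·(-8391) = 143198, so m = 71599/38888.
Then c = ((-8391) − 663·(71599/38888))/4835 = -77307/38888.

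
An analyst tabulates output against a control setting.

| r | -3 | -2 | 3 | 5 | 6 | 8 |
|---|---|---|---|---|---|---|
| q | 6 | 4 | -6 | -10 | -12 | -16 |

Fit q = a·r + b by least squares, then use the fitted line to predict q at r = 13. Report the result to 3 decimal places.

Forming XᵀX = [[147, 17]; [17, 6]] and Xᵀq = [-294, -34]ᵀ gives XᵀX·[a, b]ᵀ = Xᵀq.
Determinant 147·6 − 17² = 593.
a = ((-294)·6 − 17·(-34))/593 = -2; b = (147·(-34) − 17·(-294))/593 = 0.
At r = 13: q̂ = (-2)·(13) + (0)·(1) = -26.

q̂ = -26.000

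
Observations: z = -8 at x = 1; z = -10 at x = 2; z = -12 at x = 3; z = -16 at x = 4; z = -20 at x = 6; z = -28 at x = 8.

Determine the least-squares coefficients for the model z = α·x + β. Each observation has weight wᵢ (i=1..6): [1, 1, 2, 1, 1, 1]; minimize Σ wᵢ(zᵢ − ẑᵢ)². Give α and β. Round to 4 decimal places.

α = -2.8443, β = -4.1721

Sums needed: Σwᵢ·x·x = 139, Σwᵢ·x = 27, Σwᵢ·1 = 7.
And Σwᵢ·x·z = -508, Σwᵢ·z = -106.
Δ = 139·7 − 27² = 244.
α = ((-508)·7 − 27·(-106))/244 = -347/122; β = (139·(-106) − 27·(-508))/244 = -509/122.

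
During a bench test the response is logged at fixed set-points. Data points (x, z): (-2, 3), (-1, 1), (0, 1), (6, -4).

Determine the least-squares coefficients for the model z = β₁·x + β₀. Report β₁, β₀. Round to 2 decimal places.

β₁ = -0.82, β₀ = 0.86

From the data, Σx·x = 41, Σx = 3, Σ1 = 4.
And Σx·z = -31, Σz = 1.
Normal equations: [[41, 3]; [3, 4]]·[β₁, β₀]ᵀ = [-31, 1]ᵀ.
Determinant 41·4 − 3² = 155.
β₁ = ((-31)·4 − 3·1)/155 = -127/155; β₀ = (41·1 − 3·(-31))/155 = 134/155.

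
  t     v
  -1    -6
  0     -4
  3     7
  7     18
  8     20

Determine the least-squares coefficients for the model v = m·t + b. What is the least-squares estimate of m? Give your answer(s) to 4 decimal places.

m = 2.9755

The normal equations are: 123·m + 17·b = 313;  17·m + 5·b = 35.
Eliminating b: 5·(row 1) − 17·(row 2) gives 326·m = 5·313 − 17·35 = 970, so m = 485/163.
Then b = (35 − 17·(485/163))/5 = -508/163.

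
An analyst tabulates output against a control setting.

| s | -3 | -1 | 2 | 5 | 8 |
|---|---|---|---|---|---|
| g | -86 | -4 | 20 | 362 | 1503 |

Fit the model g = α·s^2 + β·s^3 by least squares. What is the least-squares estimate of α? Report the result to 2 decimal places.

With design matrix M, MᵀM = [[4819, 35681]; [35681, 278563]] and Mᵀg = [104544, 817272]ᵀ.
Determinant 4819·278563 − 35681² = 69261336.
α = (104544·278563 − 35681·817272)/69261336 = -541555/961963; β = (4819·817272 − 35681·104544)/69261336 = 2891657/961963.

α = -0.56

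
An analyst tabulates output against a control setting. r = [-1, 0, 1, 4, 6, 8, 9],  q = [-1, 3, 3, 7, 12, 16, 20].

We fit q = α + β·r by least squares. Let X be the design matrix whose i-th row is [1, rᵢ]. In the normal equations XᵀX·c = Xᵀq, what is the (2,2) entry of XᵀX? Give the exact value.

Row 2 ↔ basis r, column 2 ↔ basis r, so (XᵀX)_{2,2} = Σᵢ (r)·(r) = (-1)·(-1) + (0)·(0) + (1)·(1) + (4)·(4) + (6)·(6) + (8)·(8) + (9)·(9) = 199.

199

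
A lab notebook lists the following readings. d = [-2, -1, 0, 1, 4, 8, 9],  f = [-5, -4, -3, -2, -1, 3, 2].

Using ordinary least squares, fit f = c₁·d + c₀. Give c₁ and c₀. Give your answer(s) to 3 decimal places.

c₁ = 0.668, c₀ = -3.243

XᵀX·[c₁, c₀]ᵀ = Xᵀf reads: 167·c₁ + 19·c₀ = 50;  19·c₁ + 7·c₀ = -10.
(Σd·d = 167, Σd = 19, Σ1 = 7, Σd·f = 50, Σf = -10.)
Determinant 167·7 − 19² = 808.
c₁ = (50·7 − 19·(-10))/808 = 135/202; c₀ = (167·(-10) − 19·50)/808 = -655/202.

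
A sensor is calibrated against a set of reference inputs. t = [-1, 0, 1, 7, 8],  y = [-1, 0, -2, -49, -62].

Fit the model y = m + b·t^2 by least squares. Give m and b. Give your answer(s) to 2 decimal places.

m = -0.42, b = -0.97

The normal system XᵀX·[m, b]ᵀ = Xᵀy is [[5, 115]; [115, 6499]]·[m, b]ᵀ = [-114, -6372]ᵀ.
Determinant 5·6499 − 115² = 19270.
m = ((-114)·6499 − 115·(-6372))/19270 = -4053/9635; b = (5·(-6372) − 115·(-114))/19270 = -1875/1927.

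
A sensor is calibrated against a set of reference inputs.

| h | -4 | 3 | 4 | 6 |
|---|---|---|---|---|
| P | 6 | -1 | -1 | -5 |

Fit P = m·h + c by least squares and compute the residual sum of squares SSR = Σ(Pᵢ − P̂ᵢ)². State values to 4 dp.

With design matrix X, XᵀX = [[77, 9]; [9, 4]] and XᵀP = [-61, -1]ᵀ.
Eliminating c: 4·(row 1) − 9·(row 2) gives 227·m = 4·(-61) − 9·(-1) = -235, so m = -235/227.
Then c = ((-1) − 9·(-235/227))/4 = 472/227.
Residuals: -50/227, 6/227, 241/227, -197/227; SSR = 438/227.

SSR = 1.9295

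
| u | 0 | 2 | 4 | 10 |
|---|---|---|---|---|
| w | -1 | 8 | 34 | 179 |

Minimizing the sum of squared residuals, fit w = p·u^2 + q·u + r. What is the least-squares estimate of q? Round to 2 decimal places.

The normal system XᵀX·[p, q, r]ᵀ = Xᵀw is [[10272, 1072, 120]; [1072, 120, 16]; [120, 16, 4]]·[p, q, r]ᵀ = [18476, 1942, 220]ᵀ.
Inverting the 3×3 Gram matrix, [p, q, r]ᵀ = [284/181, 1721/724, -286/181]ᵀ.

q = 2.38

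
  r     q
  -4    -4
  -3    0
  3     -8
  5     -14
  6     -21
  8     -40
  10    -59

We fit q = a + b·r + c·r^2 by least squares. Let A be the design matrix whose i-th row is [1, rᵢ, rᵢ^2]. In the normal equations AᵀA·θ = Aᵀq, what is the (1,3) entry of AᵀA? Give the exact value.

259

Row 1 ↔ basis 1, column 3 ↔ basis r^2, so (AᵀA)_{1,3} = Σᵢ r^2 = (1)·(16) + (1)·(9) + (1)·(9) + (1)·(25) + (1)·(36) + (1)·(64) + (1)·(100) = 259.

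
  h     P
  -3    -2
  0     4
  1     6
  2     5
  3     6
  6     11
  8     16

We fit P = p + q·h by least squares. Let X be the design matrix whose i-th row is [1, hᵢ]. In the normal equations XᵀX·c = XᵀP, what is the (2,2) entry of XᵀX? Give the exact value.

123

Row 2 ↔ basis h, column 2 ↔ basis h, so (XᵀX)_{2,2} = Σᵢ (h)·(h) = (-3)·(-3) + (0)·(0) + (1)·(1) + (2)·(2) + (3)·(3) + (6)·(6) + (8)·(8) = 123.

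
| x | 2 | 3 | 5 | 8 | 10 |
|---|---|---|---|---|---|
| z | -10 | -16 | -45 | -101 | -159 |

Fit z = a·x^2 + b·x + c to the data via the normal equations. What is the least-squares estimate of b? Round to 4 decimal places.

With design matrix A, AᵀA = [[14818, 1672, 202]; [1672, 202, 28]; [202, 28, 5]] and Aᵀz = [-23673, -2691, -331]ᵀ.
Solving the 3×3 system (Gaussian elimination) gives a = -10601/7034, b = -3479/7034, c = -8944/3517.

b = -0.4946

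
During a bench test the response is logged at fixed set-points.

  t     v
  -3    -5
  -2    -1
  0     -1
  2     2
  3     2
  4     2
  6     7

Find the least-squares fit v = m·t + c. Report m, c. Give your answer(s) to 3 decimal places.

m = 1.074, c = -0.677

The normal system MᵀM·[m, c]ᵀ = Mᵀv is [[78, 10]; [10, 7]]·[m, c]ᵀ = [77, 6]ᵀ.
det = 78·7 − 10² = 446.
m = (77·7 − 10·6)/446 = 479/446; c = (78·6 − 10·77)/446 = -151/223.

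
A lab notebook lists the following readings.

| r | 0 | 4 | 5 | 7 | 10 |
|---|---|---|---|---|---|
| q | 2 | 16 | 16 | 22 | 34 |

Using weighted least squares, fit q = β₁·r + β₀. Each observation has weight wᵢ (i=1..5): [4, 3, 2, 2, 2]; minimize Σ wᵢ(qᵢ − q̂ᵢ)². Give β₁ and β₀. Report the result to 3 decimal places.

β₁ = 3.091, β₀ = 2.068

From the data, Σwᵢ·r·r = 396, Σwᵢ·r = 56, Σwᵢ·1 = 13.
For MᵀWq: Σwᵢ·r·q = 1340, Σwᵢ·q = 200.
Determinant 396·13 − 56² = 2012.
β₁ = (1340·13 − 56·200)/2012 = 1555/503; β₀ = (396·200 − 56·1340)/2012 = 1040/503.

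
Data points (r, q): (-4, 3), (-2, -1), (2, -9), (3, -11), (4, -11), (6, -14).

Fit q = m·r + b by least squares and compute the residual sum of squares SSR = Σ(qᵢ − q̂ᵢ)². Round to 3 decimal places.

With design matrix A, AᵀA = [[85, 9]; [9, 6]] and Aᵀq = [-189, -43]ᵀ.
det = 85·6 − 9² = 429.
m = ((-189)·6 − 9·(-43))/429 = -249/143; b = (85·(-43) − 9·(-189))/429 = -1954/429.
Residuals: 23/39, 31/429, -413/429, -524/429, 223/429, 430/429; SSR = 1736/429.

SSR = 4.047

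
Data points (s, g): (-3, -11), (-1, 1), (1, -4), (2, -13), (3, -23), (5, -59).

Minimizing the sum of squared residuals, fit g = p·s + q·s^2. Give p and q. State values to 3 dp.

p = -2.171, q = -1.922

The normal equations are: 49·p + 133·q = -362;  133·p + 805·q = -1836.
(Σs·s = 49, Σs·s^2 = 133, Σs^2·s^2 = 805, Σs·g = -362, Σs^2·g = -1836.)
Eliminating q: 805·(row 1) − 133·(row 2) gives 21756·p = 805·(-362) − 133·(-1836) = -47222, so p = -3373/1554.
Then q = ((-1836) − 133·(-3373/1554))/805 = -2987/1554.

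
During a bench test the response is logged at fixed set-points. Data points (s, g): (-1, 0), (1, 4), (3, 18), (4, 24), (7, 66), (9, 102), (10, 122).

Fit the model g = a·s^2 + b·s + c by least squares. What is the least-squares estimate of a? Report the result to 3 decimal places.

From the data, Σs^2·s^2 = 19301, Σs^2·s = 2163, Σs^2 = 257, Σs·s = 257, Σs = 33, Σ1 = 7.
And Σs^2·g = 24246, Σs·g = 2754, Σg = 336.
So MᵀM·[a, b, c]ᵀ = Mᵀg: [[19301, 2163, 257]; [2163, 257, 33]; [257, 33, 7]]·[a, b, c]ᵀ = [24246, 2754, 336]ᵀ.
Solving the 3×3 system (Gaussian elimination) gives a = 33195/33397, b = 73863/33397, c = 2778/2569.

a = 0.994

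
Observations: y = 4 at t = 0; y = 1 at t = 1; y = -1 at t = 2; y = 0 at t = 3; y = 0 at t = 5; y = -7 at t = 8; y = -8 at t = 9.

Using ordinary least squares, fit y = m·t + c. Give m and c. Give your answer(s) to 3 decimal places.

Normal-equation sums: Σt·t = 184, Σt = 28, Σ1 = 7.
Moment sums: Σt·y = -129, Σy = -11.
So AᵀA·[m, c]ᵀ = Aᵀy: [[184, 28]; [28, 7]]·[m, c]ᵀ = [-129, -11]ᵀ.
Δ = 184·7 − 28² = 504.
m = ((-129)·7 − 28·(-11))/504 = -85/72; c = (184·(-11) − 28·(-129))/504 = 397/126.

m = -1.181, c = 3.151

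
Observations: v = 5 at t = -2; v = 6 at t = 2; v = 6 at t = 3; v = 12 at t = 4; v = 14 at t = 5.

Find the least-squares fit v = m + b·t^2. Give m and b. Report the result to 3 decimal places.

m = 3.501, b = 0.440

Compute the Gram sums: Σ1 = 5, Σt^2 = 58, Σt^2·t^2 = 994.
Right-hand side: Σv = 43, Σt^2·v = 640.
det = 5·994 − 58² = 1606.
m = (43·994 − 58·640)/1606 = 2811/803; b = (5·640 − 58·43)/1606 = 353/803.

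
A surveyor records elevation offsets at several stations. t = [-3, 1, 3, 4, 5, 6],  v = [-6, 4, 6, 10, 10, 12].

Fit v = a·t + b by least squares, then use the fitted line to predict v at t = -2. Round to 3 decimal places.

v̂ = -3.275

Sums needed: Σt·t = 96, Σt = 16, Σ1 = 6.
For Xᵀv: Σt·v = 202, Σv = 36.
XᵀX·[a, b]ᵀ = Xᵀv becomes [[96, 16]; [16, 6]]·[a, b]ᵀ = [202, 36]ᵀ.
Determinant 96·6 − 16² = 320.
a = (202·6 − 16·36)/320 = 159/80; b = (96·36 − 16·202)/320 = 7/10.
At t = -2: v̂ = (159/80)·(-2) + (7/10)·(1) = -131/40.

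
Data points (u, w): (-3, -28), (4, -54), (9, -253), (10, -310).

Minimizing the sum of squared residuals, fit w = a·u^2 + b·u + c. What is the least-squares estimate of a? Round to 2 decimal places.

Normal-equation sums: Σu^2·u^2 = 16898, Σu^2·u = 1766, Σu^2 = 206, Σu·u = 206, Σu = 20, Σ1 = 4.
Moment sums: Σu^2·w = -52609, Σu·w = -5509, Σw = -645.
AᵀA·[a, b, c]ᵀ = Aᵀw becomes [[16898, 1766, 206]; [1766, 206, 20]; [206, 20, 4]]·[a, b, c]ᵀ = [-52609, -5509, -645]ᵀ.
Row-reducing yields a = -124825/41646, b = -15322/20823, c = -22285/6941.

a = -3.00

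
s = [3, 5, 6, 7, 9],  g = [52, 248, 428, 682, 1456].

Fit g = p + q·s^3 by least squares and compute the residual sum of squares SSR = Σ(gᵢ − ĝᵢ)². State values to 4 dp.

SSR = 4.7961

The normal system AᵀA·[p, q]ᵀ = Aᵀg is [[5, 1440]; [1440, 712100]]·[p, q]ᵀ = [2866, 1420202]ᵀ.
Δ = 5·712100 − 1440² = 1486900.
p = (2866·712100 − 1440·1420202)/1486900 = -210614/74345; q = (5·1420202 − 1440·2866)/1486900 = 297397/148690.
Residuals: 123389/148690, 121723/148690, -88602/74345, -179363/148690, 22291/29738; SSR = 356567/74345.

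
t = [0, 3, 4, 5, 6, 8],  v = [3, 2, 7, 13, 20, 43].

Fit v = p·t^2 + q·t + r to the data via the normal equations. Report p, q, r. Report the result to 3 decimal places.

p = 1.026, q = -3.217, r = 2.946

Sums needed: Σt^2·t^2 = 6354, Σt^2·t = 944, Σt^2 = 150, Σt·t = 150, Σt = 26, Σ1 = 6.
Right-hand side: Σt^2·v = 3927, Σt·v = 563, Σv = 88.
So AᵀA·[p, q, r]ᵀ = Aᵀv: [[6354, 944, 150]; [944, 150, 26]; [150, 26, 6]]·[p, q, r]ᵀ = [3927, 563, 88]ᵀ.
Inverting the 3×3 Gram matrix, [p, q, r]ᵀ = [2371/2310, -2477/770, 3403/1155]ᵀ.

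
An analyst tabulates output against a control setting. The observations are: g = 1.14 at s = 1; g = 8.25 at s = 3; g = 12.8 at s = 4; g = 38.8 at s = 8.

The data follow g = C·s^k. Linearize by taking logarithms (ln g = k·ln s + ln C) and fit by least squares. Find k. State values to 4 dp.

k = 1.7014

Let Y = ln g. Fitting Y = k·ln s + ln C by least squares:
Σln s = 4.5643, Σ(ln s)² = 7.4528, Σln g = 8.4491, Σln s·ln g = 13.4601.
Equations: 7.4528·k + 4.5643·ln C = 13.4601;  4.5643·k + 4·ln C = 8.4491.
Solving (det = 8.9781): k = 1.70143, ln C = 0.17080.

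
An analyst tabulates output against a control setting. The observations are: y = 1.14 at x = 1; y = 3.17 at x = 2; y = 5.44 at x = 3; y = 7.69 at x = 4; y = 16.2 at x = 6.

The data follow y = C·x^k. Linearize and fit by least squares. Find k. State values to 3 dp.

k = 1.448

Let Y = ln y. Fitting Y = k·ln x + ln C by least squares:
AᵀA = [[6.8196, 4.9698]; [4.9698, 5]], rhs = [10.4785, 7.8035]ᵀ  (here Σln x = 4.9698, Σ(ln x)² = 6.8196, Σln y = 7.8035, Σln x·ln y = 10.4785).
Δ = 6.8196·5 − (4.9698)² = 9.3990; k = (10.4785·5 − 4.9698·7.8035)/9.3990 = 1.44810, ln C = (6.8196·7.8035 − 4.9698·10.4785)/9.3990 = 0.12133.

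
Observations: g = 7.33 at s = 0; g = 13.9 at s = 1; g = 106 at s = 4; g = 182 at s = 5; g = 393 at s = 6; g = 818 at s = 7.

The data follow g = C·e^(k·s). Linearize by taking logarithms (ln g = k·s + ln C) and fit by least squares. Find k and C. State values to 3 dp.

k = 0.668, C = 7.159

With ln gᵢ as the transformed response and sᵢ as the regressor:
Σs = 23.0000, Σ(s)² = 127.0000, Σln g = 27.1720, Σs·ln g = 130.0966.
Normal system: [[127.0000, 23.0000]; [23.0000, 6]]·[k, ln C]ᵀ = [130.0966, 27.1720]ᵀ.
Slope k = (n·Σs·ln g − Σs·Σln g)/(n·Σ(s)² − (Σs)²) = (6·130.0966 − 23.0000·27.1720)/233.0000 = 0.66791; ln C = (Σln g − k·Σs)/n = 1.96833, so C = exp(1.96833) = 7.15870.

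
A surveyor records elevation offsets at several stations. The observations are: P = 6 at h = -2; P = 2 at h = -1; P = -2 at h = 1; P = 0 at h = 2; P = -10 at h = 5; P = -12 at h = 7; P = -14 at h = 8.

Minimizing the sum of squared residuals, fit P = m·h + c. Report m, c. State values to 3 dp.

m = -1.940, c = 1.258

Sums needed: Σh·h = 148, Σh = 20, Σ1 = 7.
And Σh·P = -262, ΣP = -30.
So XᵀX·[m, c]ᵀ = XᵀP: [[148, 20]; [20, 7]]·[m, c]ᵀ = [-262, -30]ᵀ.
det = 148·7 − 20² = 636.
m = ((-262)·7 − 20·(-30))/636 = -617/318; c = (148·(-30) − 20·(-262))/636 = 200/159.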